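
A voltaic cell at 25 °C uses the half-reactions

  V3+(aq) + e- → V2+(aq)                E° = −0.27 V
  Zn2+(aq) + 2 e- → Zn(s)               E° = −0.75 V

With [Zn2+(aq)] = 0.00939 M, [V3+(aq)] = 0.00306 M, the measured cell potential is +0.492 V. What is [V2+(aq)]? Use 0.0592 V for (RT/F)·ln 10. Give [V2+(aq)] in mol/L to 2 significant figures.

0.020 M

V³⁺/V²⁺ is the cathode (higher E°); E°cell = −0.27 − (−0.75) = +0.48 V with n = 2.
Rearranging E = E° − (0.0592/n)·log Q gives log Q = 2(+0.48 − (+0.492))/0.0592 = −0.405.
For 2 V3+(aq) + Zn(s) → 2 V2+(aq) + Zn2+(aq), the reaction quotient is Q = ([V2+(aq)]^2·[Zn2+(aq)]) / [V3+(aq)]^2.
Isolating [V2+(aq)] in Q = 10^{−0.405} yields log [V2+(aq)] = −1.703, i.e. 0.020 M.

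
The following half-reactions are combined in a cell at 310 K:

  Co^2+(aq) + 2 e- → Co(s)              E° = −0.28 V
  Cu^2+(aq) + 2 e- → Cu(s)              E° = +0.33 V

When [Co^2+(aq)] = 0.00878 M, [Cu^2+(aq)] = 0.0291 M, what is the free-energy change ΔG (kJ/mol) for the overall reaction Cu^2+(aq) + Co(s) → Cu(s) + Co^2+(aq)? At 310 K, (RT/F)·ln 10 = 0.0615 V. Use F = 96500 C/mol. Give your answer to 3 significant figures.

−121 kJ/mol

The standard cell potential is +0.33 − (−0.28) = +0.61 V, with n = 2 electrons in the balanced equation.
Here Q = [Co^2+(aq)] / [Cu^2+(aq)] = 0.302 (log Q = −0.520), giving E = +0.61 − (0.0615/2)·(−0.520) = +0.6260 V.
ΔG = −nFE = −(2)(96500)(+0.6260) J/mol = −121 kJ/mol.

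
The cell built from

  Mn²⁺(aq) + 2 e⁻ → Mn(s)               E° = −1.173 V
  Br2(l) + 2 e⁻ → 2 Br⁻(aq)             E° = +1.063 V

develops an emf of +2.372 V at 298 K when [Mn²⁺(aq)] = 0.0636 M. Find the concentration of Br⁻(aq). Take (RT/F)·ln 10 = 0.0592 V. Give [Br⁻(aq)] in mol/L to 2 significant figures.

With Br₂/Br⁻ at the cathode and Mn²⁺/Mn at the anode, E°cell = +1.063 − (−1.173) = +2.236 V (n = 2).
Rearranging E = E° − (0.0592/n)·log Q gives log Q = 2(+2.236 − (+2.372))/0.0592 = −4.595.
The balanced reaction is Br2(l) + Mn(s) → 2 Br⁻(aq) + Mn²⁺(aq), so Q = [Br⁻(aq)]^2·[Mn²⁺(aq)].
Substituting the known concentrations and solving, log [Br⁻(aq)] = −1.699 and [Br⁻(aq)] = 0.020 M.

0.020 M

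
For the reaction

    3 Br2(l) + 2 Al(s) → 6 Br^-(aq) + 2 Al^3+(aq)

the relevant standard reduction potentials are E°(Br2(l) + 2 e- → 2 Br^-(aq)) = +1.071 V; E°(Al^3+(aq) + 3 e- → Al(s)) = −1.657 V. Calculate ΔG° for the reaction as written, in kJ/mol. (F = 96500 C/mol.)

−1580 kJ/mol

In the reaction as written Br2(l) is reduced, so the Br₂/Br⁻ couple is the cathode and Al³⁺/Al is the anode.
E°cell = +1.071 − (−1.657) = +2.728 V; balancing electrons gives n = 6.
ΔG° = −nFE°cell = −(6)(96500)(+2.728) J/mol = −1580 kJ/mol.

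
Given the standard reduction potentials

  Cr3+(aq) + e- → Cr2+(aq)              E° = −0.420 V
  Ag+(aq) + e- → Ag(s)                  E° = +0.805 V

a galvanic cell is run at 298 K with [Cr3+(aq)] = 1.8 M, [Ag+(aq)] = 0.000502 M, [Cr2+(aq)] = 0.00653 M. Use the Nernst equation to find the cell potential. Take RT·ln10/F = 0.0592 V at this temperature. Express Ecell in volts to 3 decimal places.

+0.885 V

The Ag⁺/Ag couple has the more positive E°, so it is the cathode; Cr³⁺/Cr²⁺ is the anode.
The standard potential is +0.805 − (−0.420) = +1.225 V and the balanced reaction transfers n = 1 electron.
For the overall reaction Ag+(aq) + Cr2+(aq) → Ag(s) + Cr3+(aq), Q = [Cr3+(aq)] / ([Ag+(aq)]·[Cr2+(aq)]) = 5.49×10^5, giving log Q = 5.740.
E = E° − (0.0592/n)·log Q = +1.225 − (0.0592/1)(5.740) = +0.885 V.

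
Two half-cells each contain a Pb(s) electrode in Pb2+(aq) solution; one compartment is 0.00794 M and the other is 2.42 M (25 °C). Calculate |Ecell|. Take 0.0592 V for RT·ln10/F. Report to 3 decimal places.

0.074 V

For a concentration cell E°cell = 0, since both electrodes use the same couple.
The compartment with the higher Pb2+(aq) concentration (2.42 M) acts as the cathode; ions are reduced there and produced at the dilute (0.00794 M) anode.
With n = 2, Ecell = −(0.0592/2)·log([dilute]/[conc]) = −(0.0592/2)·log(0.00794/2.42) = +0.074 V.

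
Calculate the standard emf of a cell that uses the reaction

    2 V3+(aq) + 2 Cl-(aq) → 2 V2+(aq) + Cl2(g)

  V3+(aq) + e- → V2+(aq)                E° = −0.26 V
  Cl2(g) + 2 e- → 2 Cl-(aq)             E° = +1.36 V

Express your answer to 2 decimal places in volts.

−1.62 V

V3+(aq) gains electrons, so the V³⁺/V²⁺ couple is the cathode; the Cl₂/Cl⁻ couple is the anode.
E°cell = E°(cathode) − E°(anode) = −0.26 − (+1.36) = −1.62 V.
The negative E°cell means the reaction is non-spontaneous in the direction written.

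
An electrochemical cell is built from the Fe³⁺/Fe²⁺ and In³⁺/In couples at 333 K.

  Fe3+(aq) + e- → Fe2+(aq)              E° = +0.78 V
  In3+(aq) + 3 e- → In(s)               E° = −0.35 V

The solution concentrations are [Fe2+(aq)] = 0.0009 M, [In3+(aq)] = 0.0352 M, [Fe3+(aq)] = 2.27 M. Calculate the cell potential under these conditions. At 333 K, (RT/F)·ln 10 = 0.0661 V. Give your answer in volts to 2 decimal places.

+1.39 V

Fe³⁺/Fe²⁺ is reduced (cathode, E° = +0.78 V) and In³⁺/In is oxidized (anode).
E°cell = +0.78 − (−0.35) = +1.13 V, with n = 3 electrons transferred.
Balancing gives 3 Fe3+(aq) + In(s) → 3 Fe2+(aq) + In3+(aq); hence Q = ([Fe2+(aq)]^3·[In3+(aq)]) / [Fe3+(aq)]^3 = 2.19×10^−12 (log Q = −11.659).
E = E° − (0.0661/n)·log Q = +1.13 − (0.0661/3)(−11.659) = +1.39 V.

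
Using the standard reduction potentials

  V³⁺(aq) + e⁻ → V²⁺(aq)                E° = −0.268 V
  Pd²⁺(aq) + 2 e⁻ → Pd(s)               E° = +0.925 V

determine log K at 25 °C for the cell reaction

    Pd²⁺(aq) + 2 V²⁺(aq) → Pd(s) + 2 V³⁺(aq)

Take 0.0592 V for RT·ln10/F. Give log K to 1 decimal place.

log K = 40.3

The Pd²⁺/Pd couple is reduced (cathode); E°cell = +0.925 − (−0.268) = +1.193 V with n = 2.
At equilibrium E = 0, so log K = nE°cell / 0.0592 = (2)(+1.193) / 0.0592 = 40.3.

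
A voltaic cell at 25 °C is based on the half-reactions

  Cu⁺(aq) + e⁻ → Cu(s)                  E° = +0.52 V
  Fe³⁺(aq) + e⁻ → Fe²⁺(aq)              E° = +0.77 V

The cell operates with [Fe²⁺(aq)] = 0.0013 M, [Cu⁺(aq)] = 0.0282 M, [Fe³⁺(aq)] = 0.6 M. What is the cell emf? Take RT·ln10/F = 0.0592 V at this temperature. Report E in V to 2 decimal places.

+0.50 V

Fe³⁺/Fe²⁺ is reduced (cathode, E° = +0.77 V) and Cu⁺/Cu is oxidized (anode).
E°cell = +0.77 − (+0.52) = +0.25 V, with n = 1 electron transferred.
Balancing gives Fe³⁺(aq) + Cu(s) → Fe²⁺(aq) + Cu⁺(aq); hence Q = ([Fe²⁺(aq)]·[Cu⁺(aq)]) / [Fe³⁺(aq)] = 6.11×10^−5 (log Q = −4.214).
Applying E = E° − (RT ln10/nF)·log Q gives +0.25 − (0.0592/1)(−4.214) = +0.50 V.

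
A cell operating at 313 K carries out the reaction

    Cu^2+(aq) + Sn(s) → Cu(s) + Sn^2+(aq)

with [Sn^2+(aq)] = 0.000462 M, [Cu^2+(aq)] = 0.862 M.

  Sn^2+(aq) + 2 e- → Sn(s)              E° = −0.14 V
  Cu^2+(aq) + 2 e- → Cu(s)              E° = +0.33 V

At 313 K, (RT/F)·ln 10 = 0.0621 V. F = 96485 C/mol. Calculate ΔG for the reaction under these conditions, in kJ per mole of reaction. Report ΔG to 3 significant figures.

−110 kJ/mol

With Cu²⁺/Cu reduced at the cathode, E°cell = +0.33 − (−0.14) = +0.47 V and n = 2.
Here Q = [Sn^2+(aq)] / [Cu^2+(aq)] = 0.000536 (log Q = −3.271), giving E = +0.47 − (0.0621/2)·(−3.271) = +0.5716 V.
Then ΔG = −nFE = −2 × 96485 × +0.5716 J/mol = −110 kJ/mol.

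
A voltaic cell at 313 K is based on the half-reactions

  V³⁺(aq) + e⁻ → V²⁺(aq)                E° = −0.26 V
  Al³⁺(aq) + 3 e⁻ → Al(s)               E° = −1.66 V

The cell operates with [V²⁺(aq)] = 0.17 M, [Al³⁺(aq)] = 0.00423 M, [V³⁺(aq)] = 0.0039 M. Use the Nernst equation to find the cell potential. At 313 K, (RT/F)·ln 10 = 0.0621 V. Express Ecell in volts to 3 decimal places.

+1.347 V

V³⁺/V²⁺ is reduced (cathode, E° = −0.26 V) and Al³⁺/Al is oxidized (anode).
E°cell = −0.26 − (−1.66) = +1.40 V, with n = 3 electrons transferred.
Balancing gives 3 V³⁺(aq) + Al(s) → 3 V²⁺(aq) + Al³⁺(aq); hence Q = ([V²⁺(aq)]^3·[Al³⁺(aq)]) / [V³⁺(aq)]^3 = 350 (log Q = 2.544).
Applying E = E° − (RT ln10/nF)·log Q gives +1.40 − (0.0621/3)(2.544) = +1.347 V.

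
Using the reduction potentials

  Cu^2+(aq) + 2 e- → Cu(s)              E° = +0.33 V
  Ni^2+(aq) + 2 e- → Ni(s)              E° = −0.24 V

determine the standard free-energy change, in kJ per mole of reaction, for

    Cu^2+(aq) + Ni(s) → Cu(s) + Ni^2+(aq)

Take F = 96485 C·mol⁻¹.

−110 kJ/mol

In the reaction as written Cu^2+(aq) is reduced, so the Cu²⁺/Cu couple is the cathode and Ni²⁺/Ni is the anode.
E°cell = +0.33 − (−0.24) = +0.57 V; balancing electrons gives n = 2.
ΔG° = −nFE°cell = −(2)(96485)(+0.57) J/mol = −110 kJ/mol.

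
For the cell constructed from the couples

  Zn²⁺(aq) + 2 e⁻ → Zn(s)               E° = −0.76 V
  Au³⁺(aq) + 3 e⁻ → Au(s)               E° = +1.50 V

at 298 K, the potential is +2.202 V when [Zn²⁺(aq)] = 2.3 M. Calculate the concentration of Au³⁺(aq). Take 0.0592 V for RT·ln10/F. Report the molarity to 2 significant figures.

0.0040 M

Au³⁺/Au is the cathode (higher E°); E°cell = +1.50 − (−0.76) = +2.26 V with n = 6.
From the Nernst equation, log Q = n(E° − E)/0.0592 = 6·(+2.26 − (+2.202))/0.0592 = 5.878.
For 2 Au³⁺(aq) + 3 Zn(s) → 2 Au(s) + 3 Zn²⁺(aq), the reaction quotient is Q = [Zn²⁺(aq)]^3 / [Au³⁺(aq)]^2.
Substituting the known concentrations and solving, log [Au³⁺(aq)] = −2.396 and [Au³⁺(aq)] = 0.0040 M.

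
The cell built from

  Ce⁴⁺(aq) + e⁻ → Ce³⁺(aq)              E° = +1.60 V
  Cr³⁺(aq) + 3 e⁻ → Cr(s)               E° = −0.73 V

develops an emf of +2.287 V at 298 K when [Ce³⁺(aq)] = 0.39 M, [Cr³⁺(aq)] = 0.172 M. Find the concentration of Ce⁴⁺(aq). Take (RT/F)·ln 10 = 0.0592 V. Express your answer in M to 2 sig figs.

0.041 M

With Ce⁴⁺/Ce³⁺ at the cathode and Cr³⁺/Cr at the anode, E°cell = +1.60 − (−0.73) = +2.33 V (n = 3).
Rearranging E = E° − (0.0592/n)·log Q gives log Q = 3(+2.33 − (+2.287))/0.0592 = 2.179.
The balanced reaction is 3 Ce⁴⁺(aq) + Cr(s) → 3 Ce³⁺(aq) + Cr³⁺(aq), so Q = ([Ce³⁺(aq)]^3·[Cr³⁺(aq)]) / [Ce⁴⁺(aq)]^3.
Solving for the unknown gives log [Ce⁴⁺(aq)] = −1.390, so [Ce⁴⁺(aq)] ≈ 0.041 M.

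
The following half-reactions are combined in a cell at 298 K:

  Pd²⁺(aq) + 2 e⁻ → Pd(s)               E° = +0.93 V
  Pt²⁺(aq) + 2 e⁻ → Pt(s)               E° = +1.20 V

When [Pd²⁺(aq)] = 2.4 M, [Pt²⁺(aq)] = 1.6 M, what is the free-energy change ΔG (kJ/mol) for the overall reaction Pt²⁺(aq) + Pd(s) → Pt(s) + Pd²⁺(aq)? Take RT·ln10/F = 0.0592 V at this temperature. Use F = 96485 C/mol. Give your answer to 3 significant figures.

The standard cell potential is +1.20 − (+0.93) = +0.27 V, with n = 2 electrons in the balanced equation.
Here Q = [Pd²⁺(aq)] / [Pt²⁺(aq)] = 1.5 (log Q = 0.176), giving E = +0.27 − (0.0592/2)·(0.176) = +0.2648 V.
Then ΔG = −nFE = −2 × 96485 × +0.2648 J/mol = −51.1 kJ/mol.

−51.1 kJ/mol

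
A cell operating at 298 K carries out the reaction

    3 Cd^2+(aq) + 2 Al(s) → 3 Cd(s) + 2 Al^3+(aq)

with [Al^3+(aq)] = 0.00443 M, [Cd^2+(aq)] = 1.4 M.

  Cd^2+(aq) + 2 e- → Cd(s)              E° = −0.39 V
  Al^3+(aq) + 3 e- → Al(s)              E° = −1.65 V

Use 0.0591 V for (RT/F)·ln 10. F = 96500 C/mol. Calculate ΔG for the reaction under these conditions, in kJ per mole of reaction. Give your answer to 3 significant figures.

With Cd²⁺/Cd reduced at the cathode, E°cell = −0.39 − (−1.65) = +1.26 V and n = 6.
The reaction quotient is [Al^3+(aq)]^2 / [Cd^2+(aq)]^3 = 7.15×10^−6; by Nernst, E = +1.26 − (0.0591/6)(−5.146) = +1.3107 V.
ΔG = −nFE = −(6)(96500)(+1.3107) J/mol = −759 kJ/mol.

−759 kJ/mol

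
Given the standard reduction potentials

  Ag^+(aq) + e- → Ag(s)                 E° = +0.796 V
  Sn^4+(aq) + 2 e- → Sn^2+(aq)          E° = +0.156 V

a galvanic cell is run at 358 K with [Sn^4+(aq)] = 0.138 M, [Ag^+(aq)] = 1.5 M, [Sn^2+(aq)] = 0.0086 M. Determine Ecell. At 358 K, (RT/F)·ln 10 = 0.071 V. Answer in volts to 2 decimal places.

Since E°(Ag⁺/Ag) > E°(Sn⁴⁺/Sn²⁺), Ag⁺/Ag serves as the cathode.
The standard potential is +0.796 − (+0.156) = +0.640 V and the balanced reaction transfers n = 2 electrons.
Balancing gives 2 Ag^+(aq) + Sn^2+(aq) → 2 Ag(s) + Sn^4+(aq); hence Q = [Sn^4+(aq)] / ([Ag^+(aq)]^2·[Sn^2+(aq)]) = 7.13 (log Q = 0.853).
By the Nernst equation, E = +0.640 − (0.071/2)·(0.853) = +0.61 V.

+0.61 V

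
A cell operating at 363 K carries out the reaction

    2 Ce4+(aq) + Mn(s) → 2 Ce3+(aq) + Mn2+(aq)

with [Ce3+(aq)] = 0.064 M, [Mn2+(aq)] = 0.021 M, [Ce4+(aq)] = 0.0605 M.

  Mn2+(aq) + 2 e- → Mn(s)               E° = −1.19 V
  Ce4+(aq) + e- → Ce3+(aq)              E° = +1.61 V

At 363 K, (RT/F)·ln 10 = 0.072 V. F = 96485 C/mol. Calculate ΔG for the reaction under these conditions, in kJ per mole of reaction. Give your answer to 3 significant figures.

−552 kJ/mol

With Ce⁴⁺/Ce³⁺ reduced at the cathode, E°cell = +1.61 − (−1.19) = +2.80 V and n = 2.
The reaction quotient is ([Ce3+(aq)]^2·[Mn2+(aq)]) / [Ce4+(aq)]^2 = 0.0235; by Nernst, E = +2.80 − (0.072/2)(−1.629) = +2.8586 V.
Then ΔG = −nFE = −2 × 96485 × +2.8586 J/mol = −552 kJ/mol.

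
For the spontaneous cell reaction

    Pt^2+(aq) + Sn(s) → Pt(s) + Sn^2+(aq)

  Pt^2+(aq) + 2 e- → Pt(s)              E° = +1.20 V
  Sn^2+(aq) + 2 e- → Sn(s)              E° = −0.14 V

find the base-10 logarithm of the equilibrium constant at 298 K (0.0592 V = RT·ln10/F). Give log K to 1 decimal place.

The Pt²⁺/Pt couple is reduced (cathode); E°cell = +1.20 − (−0.14) = +1.34 V with n = 2.
At equilibrium E = 0, so log K = nE°cell / 0.0592 = (2)(+1.34) / 0.0592 = 45.3.

log K = 45.3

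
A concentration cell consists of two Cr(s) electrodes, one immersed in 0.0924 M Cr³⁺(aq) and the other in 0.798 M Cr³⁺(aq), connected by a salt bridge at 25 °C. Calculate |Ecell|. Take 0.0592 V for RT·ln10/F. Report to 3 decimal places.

For a concentration cell E°cell = 0, since both electrodes use the same couple.
The compartment with the higher Cr³⁺(aq) concentration (0.798 M) acts as the cathode; ions are reduced there and produced at the dilute (0.0924 M) anode.
With n = 3, Ecell = −(0.0592/3)·log([dilute]/[conc]) = −(0.0592/3)·log(0.0924/0.798) = +0.018 V.

0.018 V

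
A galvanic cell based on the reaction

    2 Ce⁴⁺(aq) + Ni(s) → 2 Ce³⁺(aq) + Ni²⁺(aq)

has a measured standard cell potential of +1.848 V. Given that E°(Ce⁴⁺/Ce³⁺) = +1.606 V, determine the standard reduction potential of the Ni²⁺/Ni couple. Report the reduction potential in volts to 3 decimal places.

In the reaction as written the Ce⁴⁺/Ce³⁺ couple is reduced (cathode) and Ni²⁺/Ni is oxidized (anode), so E°cell = E°(Ce⁴⁺/Ce³⁺) − E°(Ni²⁺/Ni).
E°(Ni²⁺/Ni) = E°(cathode) − E°cell = +1.606 − (+1.848) = −0.242 V.

−0.242 V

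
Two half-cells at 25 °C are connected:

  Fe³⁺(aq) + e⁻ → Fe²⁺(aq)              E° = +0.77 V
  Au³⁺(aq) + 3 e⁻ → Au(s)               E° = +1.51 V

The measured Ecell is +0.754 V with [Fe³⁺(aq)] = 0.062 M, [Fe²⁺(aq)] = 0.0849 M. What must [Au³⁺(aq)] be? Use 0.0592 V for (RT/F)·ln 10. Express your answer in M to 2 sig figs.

2.0 M

With Au³⁺/Au at the cathode and Fe³⁺/Fe²⁺ at the anode, E°cell = +1.51 − (+0.77) = +0.74 V (n = 3).
Rearranging E = E° − (0.0592/n)·log Q gives log Q = 3(+0.74 − (+0.754))/0.0592 = −0.709.
For Au³⁺(aq) + 3 Fe²⁺(aq) → Au(s) + 3 Fe³⁺(aq), the reaction quotient is Q = [Fe³⁺(aq)]^3 / ([Au³⁺(aq)]·[Fe²⁺(aq)]^3).
Isolating [Au³⁺(aq)] in Q = 10^{−0.709} yields log [Au³⁺(aq)] = 0.299, i.e. 2.0 M.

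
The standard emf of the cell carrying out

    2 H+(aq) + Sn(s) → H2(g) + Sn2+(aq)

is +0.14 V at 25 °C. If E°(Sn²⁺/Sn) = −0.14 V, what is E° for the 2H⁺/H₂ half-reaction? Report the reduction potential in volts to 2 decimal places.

In the reaction as written the 2H⁺/H₂ couple is reduced (cathode) and Sn²⁺/Sn is oxidized (anode), so E°cell = E°(2H⁺/H₂) − E°(Sn²⁺/Sn).
E°(2H⁺/H₂) = E°cell + E°(anode) = +0.14 + (−0.14) = +0.00 V.

+0.00 V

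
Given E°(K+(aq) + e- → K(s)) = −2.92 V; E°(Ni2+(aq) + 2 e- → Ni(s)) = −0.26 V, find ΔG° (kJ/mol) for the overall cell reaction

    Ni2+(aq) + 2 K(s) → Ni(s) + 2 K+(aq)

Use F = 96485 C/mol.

−513 kJ/mol

In the reaction as written Ni2+(aq) is reduced, so the Ni²⁺/Ni couple is the cathode and K⁺/K is the anode.
E°cell = −0.26 − (−2.92) = +2.66 V; balancing electrons gives n = 2.
ΔG° = −nFE°cell = −(2)(96485)(+2.66) J/mol = −513 kJ/mol.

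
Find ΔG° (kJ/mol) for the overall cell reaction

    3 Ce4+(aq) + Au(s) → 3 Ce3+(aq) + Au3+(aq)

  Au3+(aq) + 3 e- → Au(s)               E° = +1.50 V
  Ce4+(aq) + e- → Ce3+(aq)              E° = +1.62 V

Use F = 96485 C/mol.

In the reaction as written Ce4+(aq) is reduced, so the Ce⁴⁺/Ce³⁺ couple is the cathode and Au³⁺/Au is the anode.
E°cell = +1.62 − (+1.50) = +0.12 V; balancing electrons gives n = 3.
ΔG° = −nFE°cell = −(3)(96485)(+0.12) J/mol = −34.7 kJ/mol.

−34.7 kJ/mol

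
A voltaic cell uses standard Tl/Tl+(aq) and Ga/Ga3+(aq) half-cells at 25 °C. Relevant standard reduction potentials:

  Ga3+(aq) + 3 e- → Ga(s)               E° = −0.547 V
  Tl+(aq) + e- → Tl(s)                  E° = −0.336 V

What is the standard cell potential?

+0.211 V

The Tl⁺/Tl couple has the higher E°, so Tl ion is reduced (cathode) and Ga is oxidized (anode).
E°cell = E°(cathode) − E°(anode) = −0.336 − (−0.547) = +0.211 V.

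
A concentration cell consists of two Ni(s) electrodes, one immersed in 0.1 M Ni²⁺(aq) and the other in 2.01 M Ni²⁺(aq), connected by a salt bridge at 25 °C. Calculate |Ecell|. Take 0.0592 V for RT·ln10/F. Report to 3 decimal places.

0.039 V

For a concentration cell E°cell = 0, since both electrodes use the same couple.
The compartment with the higher Ni²⁺(aq) concentration (2.01 M) acts as the cathode; ions are reduced there and produced at the dilute (0.1 M) anode.
With n = 2, Ecell = −(0.0592/2)·log([dilute]/[conc]) = −(0.0592/2)·log(0.1/2.01) = +0.039 V.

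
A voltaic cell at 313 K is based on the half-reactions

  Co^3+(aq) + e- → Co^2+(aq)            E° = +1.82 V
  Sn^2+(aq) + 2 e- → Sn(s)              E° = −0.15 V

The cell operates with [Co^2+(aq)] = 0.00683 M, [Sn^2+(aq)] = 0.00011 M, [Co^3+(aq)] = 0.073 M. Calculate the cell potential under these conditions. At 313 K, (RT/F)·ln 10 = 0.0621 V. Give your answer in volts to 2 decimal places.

The Co³⁺/Co²⁺ couple has the more positive E°, so it is the cathode; Sn²⁺/Sn is the anode.
The standard potential is +1.82 − (−0.15) = +1.97 V and the balanced reaction transfers n = 2 electrons.
Balancing gives 2 Co^3+(aq) + Sn(s) → 2 Co^2+(aq) + Sn^2+(aq); hence Q = ([Co^2+(aq)]^2·[Sn^2+(aq)]) / [Co^3+(aq)]^2 = 9.63×10^−7 (log Q = −6.016).
Applying E = E° − (RT ln10/nF)·log Q gives +1.97 − (0.0621/2)(−6.016) = +2.16 V.

+2.16 V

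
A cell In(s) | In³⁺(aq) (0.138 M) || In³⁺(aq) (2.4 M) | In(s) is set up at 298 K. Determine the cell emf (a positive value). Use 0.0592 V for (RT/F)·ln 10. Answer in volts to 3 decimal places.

For a concentration cell E°cell = 0, since both electrodes use the same couple.
The compartment with the higher In³⁺(aq) concentration (2.4 M) acts as the cathode; ions are reduced there and produced at the dilute (0.138 M) anode.
With n = 3, Ecell = −(0.0592/3)·log([dilute]/[conc]) = −(0.0592/3)·log(0.138/2.4) = +0.024 V.

0.024 V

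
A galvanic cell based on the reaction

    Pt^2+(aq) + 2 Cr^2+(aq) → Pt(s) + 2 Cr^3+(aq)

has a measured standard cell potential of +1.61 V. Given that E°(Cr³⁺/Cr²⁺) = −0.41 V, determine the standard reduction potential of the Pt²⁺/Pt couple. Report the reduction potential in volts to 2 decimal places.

+1.20 V

In the reaction as written the Pt²⁺/Pt couple is reduced (cathode) and Cr³⁺/Cr²⁺ is oxidized (anode), so E°cell = E°(Pt²⁺/Pt) − E°(Cr³⁺/Cr²⁺).
E°(Pt²⁺/Pt) = E°cell + E°(anode) = +1.61 + (−0.41) = +1.20 V.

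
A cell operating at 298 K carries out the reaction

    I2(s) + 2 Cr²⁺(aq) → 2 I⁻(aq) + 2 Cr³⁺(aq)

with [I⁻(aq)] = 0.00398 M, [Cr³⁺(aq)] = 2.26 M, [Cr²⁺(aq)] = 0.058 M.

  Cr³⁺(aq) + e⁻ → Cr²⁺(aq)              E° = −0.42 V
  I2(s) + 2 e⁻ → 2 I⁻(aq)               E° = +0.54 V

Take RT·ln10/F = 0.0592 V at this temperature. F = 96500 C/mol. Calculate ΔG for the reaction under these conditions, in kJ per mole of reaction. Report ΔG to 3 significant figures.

−195 kJ/mol

E°cell = +0.54 − (−0.42) = +0.96 V; the balanced reaction transfers n = 2 electrons.
Q = ([I⁻(aq)]^2·[Cr³⁺(aq)]^2) / [Cr²⁺(aq)]^2 = 0.0241, so log Q = −1.619 and E = +0.96 − (0.0592/2)(−1.619) = +1.0079 V.
Then ΔG = −nFE = −2 × 96500 × +1.0079 J/mol = −195 kJ/mol.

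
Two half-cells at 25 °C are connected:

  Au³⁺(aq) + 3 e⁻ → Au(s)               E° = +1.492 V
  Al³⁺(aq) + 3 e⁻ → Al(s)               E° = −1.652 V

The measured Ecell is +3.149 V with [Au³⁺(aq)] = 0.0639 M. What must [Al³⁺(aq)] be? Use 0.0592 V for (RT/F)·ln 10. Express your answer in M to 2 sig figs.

With Au³⁺/Au at the cathode and Al³⁺/Al at the anode, E°cell = +1.492 − (−1.652) = +3.144 V (n = 3).
Since E = E° − (0.0592/n)·log Q, log Q = n(E° − E)/0.0592 = −0.253.
For Au³⁺(aq) + Al(s) → Au(s) + Al³⁺(aq), the reaction quotient is Q = [Al³⁺(aq)] / [Au³⁺(aq)].
Isolating [Al³⁺(aq)] in Q = 10^{−0.253} yields log [Al³⁺(aq)] = −1.447, i.e. 0.036 M.

0.036 M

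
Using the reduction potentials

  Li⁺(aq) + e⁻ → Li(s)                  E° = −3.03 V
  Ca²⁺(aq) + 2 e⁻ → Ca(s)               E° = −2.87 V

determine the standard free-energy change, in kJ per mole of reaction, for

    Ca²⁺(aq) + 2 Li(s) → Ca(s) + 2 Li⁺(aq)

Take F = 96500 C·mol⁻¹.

In the reaction as written Ca²⁺(aq) is reduced, so the Ca²⁺/Ca couple is the cathode and Li⁺/Li is the anode.
E°cell = −2.87 − (−3.03) = +0.16 V; balancing electrons gives n = 2.
ΔG° = −nFE°cell = −(2)(96500)(+0.16) J/mol = −30.9 kJ/mol.

−30.9 kJ/mol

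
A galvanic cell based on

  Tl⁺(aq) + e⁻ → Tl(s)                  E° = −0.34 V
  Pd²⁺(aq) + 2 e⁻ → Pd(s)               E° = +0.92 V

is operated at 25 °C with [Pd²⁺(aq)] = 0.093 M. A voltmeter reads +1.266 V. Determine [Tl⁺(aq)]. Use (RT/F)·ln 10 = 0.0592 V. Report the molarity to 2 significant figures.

Pd²⁺/Pd is the cathode (higher E°); E°cell = +0.92 − (−0.34) = +1.26 V with n = 2.
From the Nernst equation, log Q = n(E° − E)/0.0592 = 2·(+1.26 − (+1.266))/0.0592 = −0.203.
For Pd²⁺(aq) + 2 Tl(s) → Pd(s) + 2 Tl⁺(aq), the reaction quotient is Q = [Tl⁺(aq)]^2 / [Pd²⁺(aq)].
Substituting the known concentrations and solving, log [Tl⁺(aq)] = −0.617 and [Tl⁺(aq)] = 0.24 M.

0.24 M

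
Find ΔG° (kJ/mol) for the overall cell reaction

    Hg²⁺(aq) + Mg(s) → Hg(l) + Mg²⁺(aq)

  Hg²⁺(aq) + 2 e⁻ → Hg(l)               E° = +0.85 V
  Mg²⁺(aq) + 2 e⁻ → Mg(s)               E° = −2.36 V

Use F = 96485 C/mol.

−619 kJ/mol

In the reaction as written Hg²⁺(aq) is reduced, so the Hg²⁺/Hg couple is the cathode and Mg²⁺/Mg is the anode.
E°cell = +0.85 − (−2.36) = +3.21 V; balancing electrons gives n = 2.
ΔG° = −nFE°cell = −(2)(96485)(+3.21) J/mol = −619 kJ/mol.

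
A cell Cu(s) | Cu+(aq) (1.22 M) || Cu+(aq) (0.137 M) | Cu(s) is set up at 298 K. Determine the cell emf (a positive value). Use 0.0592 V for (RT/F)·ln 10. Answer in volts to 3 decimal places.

For a concentration cell E°cell = 0, since both electrodes use the same couple.
The compartment with the higher Cu+(aq) concentration (1.22 M) acts as the cathode; ions are reduced there and produced at the dilute (0.137 M) anode.
With n = 1, Ecell = −(0.0592/1)·log([dilute]/[conc]) = −(0.0592/1)·log(0.137/1.22) = +0.056 V.

0.056 V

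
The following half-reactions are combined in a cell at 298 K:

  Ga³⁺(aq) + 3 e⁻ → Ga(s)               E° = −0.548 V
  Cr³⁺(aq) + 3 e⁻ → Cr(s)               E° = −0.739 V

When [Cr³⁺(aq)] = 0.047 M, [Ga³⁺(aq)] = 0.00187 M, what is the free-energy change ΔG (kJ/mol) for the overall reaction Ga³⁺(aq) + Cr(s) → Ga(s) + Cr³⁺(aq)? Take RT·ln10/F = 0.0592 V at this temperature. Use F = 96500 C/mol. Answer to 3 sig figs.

−47.3 kJ/mol

The standard cell potential is −0.548 − (−0.739) = +0.191 V, with n = 3 electrons in the balanced equation.
Q = [Cr³⁺(aq)] / [Ga³⁺(aq)] = 25.1, so log Q = 1.400 and E = +0.191 − (0.0592/3)(1.400) = +0.1634 V.
Finally ΔG = −nFE = −(3)(96500 C/mol)(+0.1634 V) = −47.3 kJ/mol.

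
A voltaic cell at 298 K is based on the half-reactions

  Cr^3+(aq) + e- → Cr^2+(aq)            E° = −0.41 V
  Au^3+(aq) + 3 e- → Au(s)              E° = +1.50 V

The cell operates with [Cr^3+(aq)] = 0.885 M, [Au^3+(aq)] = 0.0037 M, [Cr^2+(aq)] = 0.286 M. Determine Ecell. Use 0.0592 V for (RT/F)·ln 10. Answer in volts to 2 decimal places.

Au³⁺/Au is reduced (cathode, E° = +1.50 V) and Cr³⁺/Cr²⁺ is oxidized (anode).
E°cell = E°cat − E°an = +1.50 − (−0.41) = +1.91 V; n = 3.
For the overall reaction Au^3+(aq) + 3 Cr^2+(aq) → Au(s) + 3 Cr^3+(aq), Q = [Cr^3+(aq)]^3 / ([Au^3+(aq)]·[Cr^2+(aq)]^3) = 8.01×10^3, giving log Q = 3.904.
E = E° − (0.0592/n)·log Q = +1.91 − (0.0592/3)(3.904) = +1.83 V.

+1.83 V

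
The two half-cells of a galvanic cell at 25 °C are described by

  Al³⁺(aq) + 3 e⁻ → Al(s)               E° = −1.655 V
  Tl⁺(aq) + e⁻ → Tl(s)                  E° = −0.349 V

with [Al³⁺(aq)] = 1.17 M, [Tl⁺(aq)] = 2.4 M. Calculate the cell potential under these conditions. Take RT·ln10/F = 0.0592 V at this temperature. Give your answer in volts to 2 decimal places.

The Tl⁺/Tl couple has the more positive E°, so it is the cathode; Al³⁺/Al is the anode.
E°cell = E°cat − E°an = −0.349 − (−1.655) = +1.306 V; n = 3.
For the overall reaction 3 Tl⁺(aq) + Al(s) → 3 Tl(s) + Al³⁺(aq), Q = [Al³⁺(aq)] / [Tl⁺(aq)]^3 = 0.0846, giving log Q = −1.072.
E = E° − (0.0592/n)·log Q = +1.306 − (0.0592/3)(−1.072) = +1.33 V.

+1.33 V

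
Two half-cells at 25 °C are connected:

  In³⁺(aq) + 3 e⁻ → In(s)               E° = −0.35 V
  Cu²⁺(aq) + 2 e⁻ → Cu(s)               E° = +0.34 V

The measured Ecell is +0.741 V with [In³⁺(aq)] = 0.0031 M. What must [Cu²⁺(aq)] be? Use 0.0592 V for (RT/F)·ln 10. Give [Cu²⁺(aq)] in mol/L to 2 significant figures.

1.1 M

The Cu²⁺/Cu couple has the larger reduction potential, so it is the cathode: E°cell = +0.34 − (−0.35) = +0.69 V and n = 6.
From the Nernst equation, log Q = n(E° − E)/0.0592 = 6·(+0.69 − (+0.741))/0.0592 = −5.169.
The balanced reaction is 3 Cu²⁺(aq) + 2 In(s) → 3 Cu(s) + 2 In³⁺(aq), so Q = [In³⁺(aq)]^2 / [Cu²⁺(aq)]^3.
Substituting the known concentrations and solving, log [Cu²⁺(aq)] = 0.051 and [Cu²⁺(aq)] = 1.1 M.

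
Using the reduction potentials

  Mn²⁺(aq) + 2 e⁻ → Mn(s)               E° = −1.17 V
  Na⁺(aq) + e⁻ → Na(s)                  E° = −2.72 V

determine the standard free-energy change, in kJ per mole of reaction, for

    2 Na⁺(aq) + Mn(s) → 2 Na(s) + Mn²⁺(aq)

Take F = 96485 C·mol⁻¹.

In the reaction as written Na⁺(aq) is reduced, so the Na⁺/Na couple is the cathode and Mn²⁺/Mn is the anode.
E°cell = −2.72 − (−1.17) = −1.55 V; balancing electrons gives n = 2.
ΔG° = −nFE°cell = −(2)(96485)(−1.55) J/mol = +299 kJ/mol.

+299 kJ/mol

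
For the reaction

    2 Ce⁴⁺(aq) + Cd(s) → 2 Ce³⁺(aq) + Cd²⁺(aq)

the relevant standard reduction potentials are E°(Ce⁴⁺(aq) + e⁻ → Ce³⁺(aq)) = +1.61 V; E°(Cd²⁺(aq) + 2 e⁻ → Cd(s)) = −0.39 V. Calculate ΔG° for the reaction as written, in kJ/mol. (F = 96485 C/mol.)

In the reaction as written Ce⁴⁺(aq) is reduced, so the Ce⁴⁺/Ce³⁺ couple is the cathode and Cd²⁺/Cd is the anode.
E°cell = +1.61 − (−0.39) = +2.00 V; balancing electrons gives n = 2.
ΔG° = −nFE°cell = −(2)(96485)(+2.00) J/mol = −386 kJ/mol.

−386 kJ/mol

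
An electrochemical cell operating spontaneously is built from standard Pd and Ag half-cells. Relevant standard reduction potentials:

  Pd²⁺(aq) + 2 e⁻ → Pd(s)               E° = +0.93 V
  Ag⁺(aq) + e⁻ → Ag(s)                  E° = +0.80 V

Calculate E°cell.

+0.13 V

Of the two couples in this cell, the one with the more positive reduction potential is reduced at the cathode: here that is Pd²⁺/Pd (+0.93 V); Ag⁺/Ag (+0.80 V) is the anode.
E°cell = E°(cathode) − E°(anode) = +0.93 − (+0.80) = +0.13 V.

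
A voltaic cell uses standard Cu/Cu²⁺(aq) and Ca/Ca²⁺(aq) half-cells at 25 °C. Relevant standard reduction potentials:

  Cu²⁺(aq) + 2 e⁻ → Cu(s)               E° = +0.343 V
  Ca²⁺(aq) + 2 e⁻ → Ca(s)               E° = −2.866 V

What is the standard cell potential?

+3.209 V

The Cu²⁺/Cu couple has the higher E°, so Cu ion is reduced (cathode) and Ca is oxidized (anode).
E°cell = E°(cathode) − E°(anode) = +0.343 − (−2.866) = +3.209 V.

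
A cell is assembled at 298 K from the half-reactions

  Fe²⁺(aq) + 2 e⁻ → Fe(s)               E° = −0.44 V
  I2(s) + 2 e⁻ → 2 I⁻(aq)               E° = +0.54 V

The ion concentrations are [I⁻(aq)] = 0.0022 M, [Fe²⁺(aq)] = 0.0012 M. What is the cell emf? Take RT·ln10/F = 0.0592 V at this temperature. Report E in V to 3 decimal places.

The I₂/I⁻ couple has the more positive E°, so it is the cathode; Fe²⁺/Fe is the anode.
The standard potential is +0.54 − (−0.44) = +0.98 V and the balanced reaction transfers n = 2 electrons.
For the overall reaction I2(s) + Fe(s) → 2 I⁻(aq) + Fe²⁺(aq), Q = [I⁻(aq)]^2·[Fe²⁺(aq)] = 5.81×10^−9, giving log Q = −8.236.
By the Nernst equation, E = +0.98 − (0.0592/2)·(−8.236) = +1.224 V.

+1.224 V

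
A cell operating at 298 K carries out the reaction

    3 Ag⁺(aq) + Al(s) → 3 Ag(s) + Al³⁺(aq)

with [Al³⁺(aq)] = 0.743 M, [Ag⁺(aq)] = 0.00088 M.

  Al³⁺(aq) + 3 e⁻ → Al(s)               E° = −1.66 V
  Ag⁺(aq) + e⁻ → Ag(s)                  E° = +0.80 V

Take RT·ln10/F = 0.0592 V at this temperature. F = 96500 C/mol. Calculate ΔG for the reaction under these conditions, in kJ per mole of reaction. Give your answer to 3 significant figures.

−661 kJ/mol

With Ag⁺/Ag reduced at the cathode, E°cell = +0.80 − (−1.66) = +2.46 V and n = 3.
Here Q = [Al³⁺(aq)] / [Ag⁺(aq)]^3 = 1.09×10^9 (log Q = 9.038), giving E = +2.46 − (0.0592/3)·(9.038) = +2.2817 V.
ΔG = −nFE = −(3)(96500)(+2.2817) J/mol = −661 kJ/mol.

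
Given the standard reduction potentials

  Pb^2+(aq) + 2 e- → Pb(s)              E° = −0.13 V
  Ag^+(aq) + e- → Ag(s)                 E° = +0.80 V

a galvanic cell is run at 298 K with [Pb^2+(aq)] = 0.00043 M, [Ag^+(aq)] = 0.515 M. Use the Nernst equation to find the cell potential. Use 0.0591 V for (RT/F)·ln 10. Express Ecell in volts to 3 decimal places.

+1.012 V

The Ag⁺/Ag couple has the more positive E°, so it is the cathode; Pb²⁺/Pb is the anode.
E°cell = +0.80 − (−0.13) = +0.93 V, with n = 2 electrons transferred.
The balanced reaction is 2 Ag^+(aq) + Pb(s) → 2 Ag(s) + Pb^2+(aq), so Q = [Pb^2+(aq)] / [Ag^+(aq)]^2 = 0.00162 and log Q = −2.790.
Applying E = E° − (RT ln10/nF)·log Q gives +0.93 − (0.0591/2)(−2.790) = +1.012 V.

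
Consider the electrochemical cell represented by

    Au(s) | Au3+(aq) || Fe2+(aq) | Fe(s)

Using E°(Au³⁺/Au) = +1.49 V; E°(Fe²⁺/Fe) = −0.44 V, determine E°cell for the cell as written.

By convention the left-hand electrode in cell notation is the anode (oxidation) and the right-hand electrode is the cathode (reduction).
E°cell = E°(right) − E°(left) = −0.44 − (+1.49) = −1.93 V.
The negative sign shows that, as written, the cell would require an external voltage to drive the reaction.

−1.93 V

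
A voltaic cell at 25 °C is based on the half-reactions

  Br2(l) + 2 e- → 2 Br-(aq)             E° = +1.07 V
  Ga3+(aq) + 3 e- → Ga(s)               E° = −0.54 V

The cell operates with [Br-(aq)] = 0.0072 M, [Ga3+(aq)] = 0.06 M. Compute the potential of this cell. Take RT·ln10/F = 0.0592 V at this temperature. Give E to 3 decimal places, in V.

+1.761 V

The Br₂/Br⁻ couple has the more positive E°, so it is the cathode; Ga³⁺/Ga is the anode.
The standard potential is +1.07 − (−0.54) = +1.61 V and the balanced reaction transfers n = 6 electrons.
The balanced reaction is 3 Br2(l) + 2 Ga(s) → 6 Br-(aq) + 2 Ga3+(aq), so Q = [Br-(aq)]^6·[Ga3+(aq)]^2 = 5.02×10^−16 and log Q = −15.300.
By the Nernst equation, E = +1.61 − (0.0592/6)·(−15.300) = +1.761 V.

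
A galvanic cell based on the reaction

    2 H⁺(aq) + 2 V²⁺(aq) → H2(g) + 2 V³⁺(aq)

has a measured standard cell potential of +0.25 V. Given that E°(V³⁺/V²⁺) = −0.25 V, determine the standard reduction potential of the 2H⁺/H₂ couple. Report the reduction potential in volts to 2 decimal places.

+0.00 V

In the reaction as written the 2H⁺/H₂ couple is reduced (cathode) and V³⁺/V²⁺ is oxidized (anode), so E°cell = E°(2H⁺/H₂) − E°(V³⁺/V²⁺).
E°(2H⁺/H₂) = E°cell + E°(anode) = +0.25 + (−0.25) = +0.00 V.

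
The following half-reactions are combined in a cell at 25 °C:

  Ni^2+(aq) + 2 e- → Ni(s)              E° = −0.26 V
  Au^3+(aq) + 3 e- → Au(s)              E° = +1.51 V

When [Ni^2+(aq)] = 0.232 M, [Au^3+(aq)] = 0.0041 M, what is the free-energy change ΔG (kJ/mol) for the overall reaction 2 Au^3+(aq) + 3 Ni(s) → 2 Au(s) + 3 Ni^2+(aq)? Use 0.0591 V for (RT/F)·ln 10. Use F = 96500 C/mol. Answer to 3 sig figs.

The standard cell potential is +1.51 − (−0.26) = +1.77 V, with n = 6 electrons in the balanced equation.
Here Q = [Ni^2+(aq)]^3 / [Au^3+(aq)]^2 = 743 (log Q = 2.871), giving E = +1.77 − (0.0591/6)·(2.871) = +1.7417 V.
Finally ΔG = −nFE = −(6)(96500 C/mol)(+1.7417 V) = −1010 kJ/mol.

−1010 kJ/mol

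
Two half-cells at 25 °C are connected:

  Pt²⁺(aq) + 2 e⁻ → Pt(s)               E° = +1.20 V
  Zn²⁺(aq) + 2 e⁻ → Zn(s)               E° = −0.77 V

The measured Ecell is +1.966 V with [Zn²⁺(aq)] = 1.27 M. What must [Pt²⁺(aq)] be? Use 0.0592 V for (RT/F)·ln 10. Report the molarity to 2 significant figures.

The Pt²⁺/Pt couple has the larger reduction potential, so it is the cathode: E°cell = +1.20 − (−0.77) = +1.97 V and n = 2.
Since E = E° − (0.0592/n)·log Q, log Q = n(E° − E)/0.0592 = 0.135.
The balanced reaction is Pt²⁺(aq) + Zn(s) → Pt(s) + Zn²⁺(aq), so Q = [Zn²⁺(aq)] / [Pt²⁺(aq)].
Isolating [Pt²⁺(aq)] in Q = 10^{0.135} yields log [Pt²⁺(aq)] = −0.031, i.e. 0.93 M.

0.93 M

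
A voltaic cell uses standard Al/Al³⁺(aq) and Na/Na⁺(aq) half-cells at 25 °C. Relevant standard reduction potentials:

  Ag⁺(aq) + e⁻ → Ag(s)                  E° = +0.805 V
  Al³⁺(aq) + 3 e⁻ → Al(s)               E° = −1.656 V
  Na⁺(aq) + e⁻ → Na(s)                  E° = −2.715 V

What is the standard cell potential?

Of the two couples in this cell, the one with the more positive reduction potential is reduced at the cathode: here that is Al³⁺/Al (−1.656 V); Na⁺/Na (−2.715 V) is the anode.
E°cell = E°(cathode) − E°(anode) = −1.656 − (−2.715) = +1.059 V.

+1.059 V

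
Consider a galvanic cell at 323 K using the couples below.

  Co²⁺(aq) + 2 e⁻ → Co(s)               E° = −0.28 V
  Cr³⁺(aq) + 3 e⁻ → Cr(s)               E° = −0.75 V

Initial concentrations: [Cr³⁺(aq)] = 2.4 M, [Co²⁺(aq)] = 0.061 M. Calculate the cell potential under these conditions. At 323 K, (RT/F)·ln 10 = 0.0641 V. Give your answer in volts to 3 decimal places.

Co²⁺/Co is reduced (cathode, E° = −0.28 V) and Cr³⁺/Cr is oxidized (anode).
The standard potential is −0.28 − (−0.75) = +0.47 V and the balanced reaction transfers n = 6 electrons.
The balanced reaction is 3 Co²⁺(aq) + 2 Cr(s) → 3 Co(s) + 2 Cr³⁺(aq), so Q = [Cr³⁺(aq)]^2 / [Co²⁺(aq)]^3 = 2.54×10^4 and log Q = 4.404.
Applying E = E° − (RT ln10/nF)·log Q gives +0.47 − (0.0641/6)(4.404) = +0.423 V.

+0.423 V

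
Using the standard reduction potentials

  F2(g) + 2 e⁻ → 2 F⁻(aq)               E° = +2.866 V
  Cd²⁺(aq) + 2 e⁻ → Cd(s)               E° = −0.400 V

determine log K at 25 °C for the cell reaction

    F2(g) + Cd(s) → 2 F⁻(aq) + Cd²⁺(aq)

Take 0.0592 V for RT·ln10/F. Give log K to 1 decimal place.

The F₂/F⁻ couple is reduced (cathode); E°cell = +2.866 − (−0.400) = +3.266 V with n = 2.
At equilibrium E = 0, so log K = nE°cell / 0.0592 = (2)(+3.266) / 0.0592 = 110.3.

log K = 110.3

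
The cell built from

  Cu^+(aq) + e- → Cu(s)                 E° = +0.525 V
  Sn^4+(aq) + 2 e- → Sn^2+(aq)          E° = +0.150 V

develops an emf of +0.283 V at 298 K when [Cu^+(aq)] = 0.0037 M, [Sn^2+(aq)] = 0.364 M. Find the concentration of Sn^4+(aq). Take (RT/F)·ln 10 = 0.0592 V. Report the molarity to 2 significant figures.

Cu⁺/Cu is the cathode (higher E°); E°cell = +0.525 − (+0.150) = +0.375 V with n = 2.
From the Nernst equation, log Q = n(E° − E)/0.0592 = 2·(+0.375 − (+0.283))/0.0592 = 3.108.
For 2 Cu^+(aq) + Sn^2+(aq) → 2 Cu(s) + Sn^4+(aq), the reaction quotient is Q = [Sn^4+(aq)] / ([Cu^+(aq)]^2·[Sn^2+(aq)]).
Substituting the known concentrations and solving, log [Sn^4+(aq)] = −2.194 and [Sn^4+(aq)] = 0.0064 M.

0.0064 M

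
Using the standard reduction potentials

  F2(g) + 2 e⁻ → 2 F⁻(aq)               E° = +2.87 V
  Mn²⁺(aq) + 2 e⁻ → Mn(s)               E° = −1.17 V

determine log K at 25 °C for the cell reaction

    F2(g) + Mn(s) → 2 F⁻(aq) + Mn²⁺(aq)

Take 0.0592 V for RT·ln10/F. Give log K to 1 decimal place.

The F₂/F⁻ couple is reduced (cathode); E°cell = +2.87 − (−1.17) = +4.04 V with n = 2.
At equilibrium E = 0, so log K = nE°cell / 0.0592 = (2)(+4.04) / 0.0592 = 136.5.

log K = 136.5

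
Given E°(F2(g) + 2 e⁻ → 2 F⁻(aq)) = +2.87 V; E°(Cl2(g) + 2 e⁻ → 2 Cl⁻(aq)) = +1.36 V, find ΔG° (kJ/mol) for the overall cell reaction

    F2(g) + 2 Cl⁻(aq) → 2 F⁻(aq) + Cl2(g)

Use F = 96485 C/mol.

−291 kJ/mol

In the reaction as written F2(g) is reduced, so the F₂/F⁻ couple is the cathode and Cl₂/Cl⁻ is the anode.
E°cell = +2.87 − (+1.36) = +1.51 V; balancing electrons gives n = 2.
ΔG° = −nFE°cell = −(2)(96485)(+1.51) J/mol = −291 kJ/mol.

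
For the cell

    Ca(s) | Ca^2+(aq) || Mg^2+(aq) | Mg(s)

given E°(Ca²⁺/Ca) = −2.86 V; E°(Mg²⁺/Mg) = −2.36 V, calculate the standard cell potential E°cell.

By convention the left-hand electrode in cell notation is the anode (oxidation) and the right-hand electrode is the cathode (reduction).
E°cell = E°(right) − E°(left) = −2.36 − (−2.86) = +0.50 V.

+0.50 V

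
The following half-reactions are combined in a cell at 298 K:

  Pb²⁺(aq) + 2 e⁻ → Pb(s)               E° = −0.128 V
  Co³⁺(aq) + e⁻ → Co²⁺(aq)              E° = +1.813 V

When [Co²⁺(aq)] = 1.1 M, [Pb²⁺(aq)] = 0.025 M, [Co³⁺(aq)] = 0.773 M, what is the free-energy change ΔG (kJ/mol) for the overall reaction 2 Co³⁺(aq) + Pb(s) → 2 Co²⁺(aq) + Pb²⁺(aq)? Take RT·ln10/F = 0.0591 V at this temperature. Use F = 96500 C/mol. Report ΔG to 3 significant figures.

E°cell = +1.813 − (−0.128) = +1.941 V; the balanced reaction transfers n = 2 electrons.
The reaction quotient is ([Co²⁺(aq)]^2·[Pb²⁺(aq)]) / [Co³⁺(aq)]^2 = 0.0506; by Nernst, E = +1.941 − (0.0591/2)(−1.296) = +1.9793 V.
Finally ΔG = −nFE = −(2)(96500 C/mol)(+1.9793 V) = −382 kJ/mol.

−382 kJ/mol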